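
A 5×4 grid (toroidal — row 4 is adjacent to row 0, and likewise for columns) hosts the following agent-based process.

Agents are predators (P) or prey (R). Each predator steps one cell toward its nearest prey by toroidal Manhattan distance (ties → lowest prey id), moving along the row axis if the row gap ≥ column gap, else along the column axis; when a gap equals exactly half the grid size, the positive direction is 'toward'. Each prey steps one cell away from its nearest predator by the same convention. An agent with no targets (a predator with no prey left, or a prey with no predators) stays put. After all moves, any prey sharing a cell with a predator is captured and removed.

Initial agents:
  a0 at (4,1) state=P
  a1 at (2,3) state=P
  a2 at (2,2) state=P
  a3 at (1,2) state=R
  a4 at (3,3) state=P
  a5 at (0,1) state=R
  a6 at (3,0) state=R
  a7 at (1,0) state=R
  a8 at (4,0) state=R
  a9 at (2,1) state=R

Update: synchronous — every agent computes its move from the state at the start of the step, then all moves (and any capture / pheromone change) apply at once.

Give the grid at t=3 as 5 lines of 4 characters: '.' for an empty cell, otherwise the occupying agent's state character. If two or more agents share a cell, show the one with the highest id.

....
.R..
RP.R
...R
..PP

t=1: a0@(0,1):P a1@(1,3):P a2@(1,2):P a3@(0,2):R a4@(3,0):P a5@(1,1):R a6@(3,1):R a7@(0,0):R a8@(4,3):R a9@(2,0):R
t=2: a0@(0,2):P a1@(0,3):P a2@(0,2):P a4@(3,1):P a5@(2,1):R a6@(3,2):R a8@(3,3):R a9@(1,0):R
t=3: a0@(4,2):P a1@(4,3):P a2@(4,2):P a4@(2,1):P a5@(1,1):R a6@(3,3):R a8@(2,3):R a9@(2,0):R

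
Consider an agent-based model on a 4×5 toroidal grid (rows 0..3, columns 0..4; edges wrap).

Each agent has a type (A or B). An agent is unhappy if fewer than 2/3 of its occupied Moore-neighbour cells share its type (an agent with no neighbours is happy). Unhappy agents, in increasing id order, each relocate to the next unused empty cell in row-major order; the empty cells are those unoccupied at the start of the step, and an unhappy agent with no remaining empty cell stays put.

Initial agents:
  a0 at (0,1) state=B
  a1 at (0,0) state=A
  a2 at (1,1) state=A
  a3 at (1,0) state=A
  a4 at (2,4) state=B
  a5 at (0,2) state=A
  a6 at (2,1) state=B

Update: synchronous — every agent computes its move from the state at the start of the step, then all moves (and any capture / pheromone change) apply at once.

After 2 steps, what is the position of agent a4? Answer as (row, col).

t=1: a0@(0,3):B a1@(0,0):A a2@(0,4):A a3@(1,2):A a4@(1,3):B a5@(1,4):A a6@(2,0):B
t=2: a0@(0,1):B a1@(0,0):A a2@(0,2):A a3@(1,0):A a4@(1,1):B a5@(2,1):A a6@(2,2):B

(1, 1)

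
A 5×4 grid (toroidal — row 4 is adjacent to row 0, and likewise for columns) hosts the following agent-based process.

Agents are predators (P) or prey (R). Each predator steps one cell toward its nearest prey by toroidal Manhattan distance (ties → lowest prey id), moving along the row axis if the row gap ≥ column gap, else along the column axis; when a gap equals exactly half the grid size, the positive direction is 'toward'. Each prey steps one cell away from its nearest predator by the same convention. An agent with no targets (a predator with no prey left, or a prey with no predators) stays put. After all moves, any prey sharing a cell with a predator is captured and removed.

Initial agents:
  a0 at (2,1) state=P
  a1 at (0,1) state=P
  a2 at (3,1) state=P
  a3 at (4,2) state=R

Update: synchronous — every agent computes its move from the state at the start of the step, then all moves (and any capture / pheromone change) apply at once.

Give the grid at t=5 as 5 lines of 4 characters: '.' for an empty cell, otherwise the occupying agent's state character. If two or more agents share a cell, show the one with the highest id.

t=1: a0@(3,1):P a1@(4,1):P a2@(4,1):P a3@(3,2):R
t=2: a0@(3,2):P a1@(3,1):P a2@(3,1):P a3@(3,3):R
t=3: a0@(3,3):P a1@(3,2):P a2@(3,2):P a3@(3,0):R
t=4: a0@(3,0):P a1@(3,3):P a2@(3,3):P a3@(3,1):R
t=5: a0@(3,1):P a1@(3,0):P a2@(3,0):P a3@(3,2):R

....
....
....
PPR.
....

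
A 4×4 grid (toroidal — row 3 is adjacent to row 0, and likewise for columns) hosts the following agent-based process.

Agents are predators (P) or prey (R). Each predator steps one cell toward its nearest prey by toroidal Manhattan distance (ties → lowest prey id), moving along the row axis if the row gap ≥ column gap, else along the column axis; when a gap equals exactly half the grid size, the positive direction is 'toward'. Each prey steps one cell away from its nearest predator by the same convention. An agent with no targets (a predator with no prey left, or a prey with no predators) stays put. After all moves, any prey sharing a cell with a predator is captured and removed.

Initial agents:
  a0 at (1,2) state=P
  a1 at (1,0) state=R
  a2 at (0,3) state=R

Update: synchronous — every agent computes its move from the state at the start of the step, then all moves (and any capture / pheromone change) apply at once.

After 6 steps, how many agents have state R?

0

t=1: a0@(1,3):P a2@(3,3):R
t=2: a0@(2,3):P
t=3: (unchanged — steady state)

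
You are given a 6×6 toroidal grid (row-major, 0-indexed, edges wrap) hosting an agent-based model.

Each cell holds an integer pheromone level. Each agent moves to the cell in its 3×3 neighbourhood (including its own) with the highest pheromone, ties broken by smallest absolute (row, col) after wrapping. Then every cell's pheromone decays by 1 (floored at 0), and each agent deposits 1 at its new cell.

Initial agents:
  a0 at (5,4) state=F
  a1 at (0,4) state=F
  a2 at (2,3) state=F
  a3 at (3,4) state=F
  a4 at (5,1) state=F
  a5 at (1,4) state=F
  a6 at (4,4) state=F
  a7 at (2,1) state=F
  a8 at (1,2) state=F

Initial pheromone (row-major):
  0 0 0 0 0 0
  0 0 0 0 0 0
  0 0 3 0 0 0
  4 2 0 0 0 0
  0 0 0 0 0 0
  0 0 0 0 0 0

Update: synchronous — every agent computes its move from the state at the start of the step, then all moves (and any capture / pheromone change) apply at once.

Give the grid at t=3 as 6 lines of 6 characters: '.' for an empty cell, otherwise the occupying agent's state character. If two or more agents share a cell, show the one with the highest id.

t=1: a0@(0,3) a1@(0,3) a2@(2,2) a3@(2,3) a4@(0,0) a5@(0,3) a6@(3,3) a7@(3,0) a8@(2,2) | pheromone: 1 0 0 3 0 0 / 0 0 0 0 0 0 / 0 0 4 1 0 0 / 4 1 0 1 0 0 / 0 0 0 0 0 0 / 0 0 0 0 0 0
t=2: a0@(0,3) a1@(0,3) a2@(2,2) a3@(2,2) a4@(0,0) a5@(0,3) a6@(2,2) a7@(3,0) a8@(2,2) | pheromone: 1 0 0 5 0 0 / 0 0 0 0 0 0 / 0 0 7 0 0 0 / 4 0 0 0 0 0 / 0 0 0 0 0 0 / 0 0 0 0 0 0
t=3: a0@(0,3) a1@(0,3) a2@(2,2) a3@(2,2) a4@(0,0) a5@(0,3) a6@(2,2) a7@(3,0) a8@(2,2) | pheromone: 1 0 0 7 0 0 / 0 0 0 0 0 0 / 0 0 10 0 0 0 / 4 0 0 0 0 0 / 0 0 0 0 0 0 / 0 0 0 0 0 0

F..F..
......
..F...
F.....
......
......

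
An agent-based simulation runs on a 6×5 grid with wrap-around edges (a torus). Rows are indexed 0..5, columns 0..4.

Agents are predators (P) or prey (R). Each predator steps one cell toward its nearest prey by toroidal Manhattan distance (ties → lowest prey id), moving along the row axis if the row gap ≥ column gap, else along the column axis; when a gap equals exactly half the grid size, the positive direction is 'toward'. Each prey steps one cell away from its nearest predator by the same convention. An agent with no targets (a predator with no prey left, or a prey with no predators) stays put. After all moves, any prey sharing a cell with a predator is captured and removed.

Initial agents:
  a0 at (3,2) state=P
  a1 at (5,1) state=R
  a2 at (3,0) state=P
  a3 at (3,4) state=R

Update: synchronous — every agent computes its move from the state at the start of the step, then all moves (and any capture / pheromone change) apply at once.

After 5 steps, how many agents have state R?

t=1: a0@(3,3):P a1@(0,1):R a2@(3,4):P
t=2: a0@(4,3):P a1@(5,1):R a2@(4,4):P
t=3: a0@(4,2):P a1@(5,0):R a2@(4,0):P
t=4: a0@(4,1):P a1@(0,0):R a2@(5,0):P
t=5: a0@(5,1):P a1@(1,0):R a2@(0,0):P

1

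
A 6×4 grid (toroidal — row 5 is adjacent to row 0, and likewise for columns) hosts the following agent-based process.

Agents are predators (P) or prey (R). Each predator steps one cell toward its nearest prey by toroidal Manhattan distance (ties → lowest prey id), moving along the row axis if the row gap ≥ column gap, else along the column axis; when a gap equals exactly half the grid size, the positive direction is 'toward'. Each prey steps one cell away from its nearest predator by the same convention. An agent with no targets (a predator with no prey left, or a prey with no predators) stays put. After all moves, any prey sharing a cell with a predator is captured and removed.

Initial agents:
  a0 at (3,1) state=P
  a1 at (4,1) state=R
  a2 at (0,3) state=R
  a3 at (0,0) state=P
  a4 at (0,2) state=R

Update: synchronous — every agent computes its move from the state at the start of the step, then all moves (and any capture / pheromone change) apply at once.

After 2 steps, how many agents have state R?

t=1: a0@(4,1):P a1@(5,1):R a2@(0,2):R a3@(0,3):P a4@(0,1):R
t=2: a0@(5,1):P a1@(0,1):R a2@(0,1):R a3@(0,2):P a4@(1,1):R

3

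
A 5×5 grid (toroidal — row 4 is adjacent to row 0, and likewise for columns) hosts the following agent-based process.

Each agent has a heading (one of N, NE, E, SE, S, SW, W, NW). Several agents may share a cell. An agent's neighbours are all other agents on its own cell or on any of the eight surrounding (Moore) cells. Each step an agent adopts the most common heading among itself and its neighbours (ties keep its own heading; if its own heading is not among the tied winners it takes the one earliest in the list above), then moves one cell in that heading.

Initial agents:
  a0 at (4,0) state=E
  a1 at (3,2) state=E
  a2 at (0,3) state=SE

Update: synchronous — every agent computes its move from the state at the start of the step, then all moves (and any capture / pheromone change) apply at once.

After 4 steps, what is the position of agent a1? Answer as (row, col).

(3, 1)

t=1: a0@(4,1):E a1@(3,3):E a2@(1,4):SE
t=2: a0@(4,2):E a1@(3,4):E a2@(2,0):SE
t=3: a0@(4,3):E a1@(3,0):E a2@(3,1):SE
t=4: a0@(4,4):E a1@(3,1):E a2@(4,2):SE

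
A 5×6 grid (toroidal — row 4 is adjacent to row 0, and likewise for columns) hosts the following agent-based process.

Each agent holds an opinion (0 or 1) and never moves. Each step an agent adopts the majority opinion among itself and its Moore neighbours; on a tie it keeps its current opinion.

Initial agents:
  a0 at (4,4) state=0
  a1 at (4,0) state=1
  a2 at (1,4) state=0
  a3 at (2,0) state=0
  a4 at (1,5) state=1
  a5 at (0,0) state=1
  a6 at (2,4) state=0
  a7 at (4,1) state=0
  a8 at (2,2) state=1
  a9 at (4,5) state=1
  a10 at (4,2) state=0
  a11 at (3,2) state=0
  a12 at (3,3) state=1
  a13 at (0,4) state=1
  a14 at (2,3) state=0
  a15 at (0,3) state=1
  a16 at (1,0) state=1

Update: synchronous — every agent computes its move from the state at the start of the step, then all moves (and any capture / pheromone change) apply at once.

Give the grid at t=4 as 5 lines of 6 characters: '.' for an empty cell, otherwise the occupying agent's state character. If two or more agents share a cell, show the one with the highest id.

1..01.
1...01
1.000.
..00..
100.11

t=1: a0@(4,4):1 a1@(4,0):1 a2@(1,4):0 a3@(2,0):1 a4@(1,5):1 a5@(0,0):1 a6@(2,4):0 a7@(4,1):0 a8@(2,2):1 a9@(4,5):1 a10@(4,2):0 a11@(3,2):0 a12@(3,3):0 a13@(0,4):1 a14@(2,3):0 a15@(0,3):0 a16@(1,0):1
t=2: a0@(4,4):1 a1@(4,0):1 a2@(1,4):0 a3@(2,0):1 a4@(1,5):1 a5@(0,0):1 a6@(2,4):0 a7@(4,1):0 a8@(2,2):0 a9@(4,5):1 a10@(4,2):0 a11@(3,2):0 a12@(3,3):0 a13@(0,4):1 a14@(2,3):0 a15@(0,3):0 a16@(1,0):1
t=3: (unchanged — steady state)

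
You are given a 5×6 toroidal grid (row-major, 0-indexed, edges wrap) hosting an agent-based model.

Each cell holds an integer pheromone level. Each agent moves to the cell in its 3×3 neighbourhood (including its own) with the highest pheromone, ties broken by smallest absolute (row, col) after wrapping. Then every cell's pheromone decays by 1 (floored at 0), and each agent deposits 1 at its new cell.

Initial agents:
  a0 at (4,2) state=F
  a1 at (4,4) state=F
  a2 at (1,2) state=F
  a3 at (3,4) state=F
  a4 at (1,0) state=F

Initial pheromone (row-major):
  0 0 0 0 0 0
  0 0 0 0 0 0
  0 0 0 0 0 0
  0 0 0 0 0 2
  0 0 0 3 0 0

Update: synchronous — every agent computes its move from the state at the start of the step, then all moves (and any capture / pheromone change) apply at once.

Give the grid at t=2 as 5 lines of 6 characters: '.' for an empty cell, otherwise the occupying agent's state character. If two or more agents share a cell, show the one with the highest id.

t=1: a0@(4,3) a1@(4,3) a2@(0,1) a3@(4,3) a4@(0,0) | pheromone: 1 1 0 0 0 0 / 0 0 0 0 0 0 / 0 0 0 0 0 0 / 0 0 0 0 0 1 / 0 0 0 5 0 0
t=2: a0@(4,3) a1@(4,3) a2@(0,0) a3@(4,3) a4@(0,0) | pheromone: 2 0 0 0 0 0 / 0 0 0 0 0 0 / 0 0 0 0 0 0 / 0 0 0 0 0 0 / 0 0 0 7 0 0

F.....
......
......
......
...F..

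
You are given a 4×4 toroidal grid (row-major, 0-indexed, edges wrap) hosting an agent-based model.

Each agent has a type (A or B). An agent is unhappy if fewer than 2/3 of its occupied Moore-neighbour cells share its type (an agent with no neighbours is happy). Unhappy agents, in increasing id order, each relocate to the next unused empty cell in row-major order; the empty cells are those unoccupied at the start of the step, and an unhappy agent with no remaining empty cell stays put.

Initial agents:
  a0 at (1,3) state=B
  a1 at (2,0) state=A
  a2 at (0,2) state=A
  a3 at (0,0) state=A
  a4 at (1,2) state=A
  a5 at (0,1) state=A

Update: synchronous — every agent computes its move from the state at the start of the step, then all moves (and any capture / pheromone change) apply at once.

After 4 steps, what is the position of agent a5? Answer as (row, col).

(0, 1)

t=1: a0@(0,3):B a1@(1,0):A a2@(0,2):A a3@(1,1):A a4@(1,2):A a5@(0,1):A
t=2: a0@(0,0):B a1@(1,0):A a2@(0,2):A a3@(1,1):A a4@(1,2):A a5@(0,1):A
t=3: a0@(0,3):B a1@(1,0):A a2@(0,2):A a3@(1,1):A a4@(1,2):A a5@(0,1):A
t=4: a0@(0,0):B a1@(1,0):A a2@(0,2):A a3@(1,1):A a4@(1,2):A a5@(0,1):A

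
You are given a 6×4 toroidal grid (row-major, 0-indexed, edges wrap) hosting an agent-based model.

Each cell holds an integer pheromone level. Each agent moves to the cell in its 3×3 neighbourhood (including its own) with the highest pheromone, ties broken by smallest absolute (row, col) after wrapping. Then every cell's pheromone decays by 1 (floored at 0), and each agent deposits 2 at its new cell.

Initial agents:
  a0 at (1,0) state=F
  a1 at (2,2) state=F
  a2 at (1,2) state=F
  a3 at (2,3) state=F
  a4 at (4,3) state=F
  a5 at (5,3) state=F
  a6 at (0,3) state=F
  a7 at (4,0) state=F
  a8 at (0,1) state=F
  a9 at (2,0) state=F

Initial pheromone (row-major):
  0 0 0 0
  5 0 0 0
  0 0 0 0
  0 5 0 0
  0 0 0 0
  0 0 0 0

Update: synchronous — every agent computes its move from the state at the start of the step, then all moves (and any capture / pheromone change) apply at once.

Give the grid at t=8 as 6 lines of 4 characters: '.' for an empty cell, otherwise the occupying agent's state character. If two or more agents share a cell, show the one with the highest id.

....
F...
....
.F..
....
....

t=1: a0@(1,0) a1@(3,1) a2@(0,1) a3@(1,0) a4@(3,0) a5@(0,0) a6@(1,0) a7@(3,1) a8@(1,0) a9@(1,0) | pheromone: 2 2 0 0 / 14 0 0 0 / 0 0 0 0 / 2 8 0 0 / 0 0 0 0 / 0 0 0 0
t=2: a0@(1,0) a1@(3,1) a2@(1,0) a3@(1,0) a4@(3,1) a5@(1,0) a6@(1,0) a7@(3,1) a8@(1,0) a9@(1,0) | pheromone: 1 1 0 0 / 27 0 0 0 / 0 0 0 0 / 1 13 0 0 / 0 0 0 0 / 0 0 0 0
t=3: a0@(1,0) a1@(3,1) a2@(1,0) a3@(1,0) a4@(3,1) a5@(1,0) a6@(1,0) a7@(3,1) a8@(1,0) a9@(1,0) | pheromone: 0 0 0 0 / 40 0 0 0 / 0 0 0 0 / 0 18 0 0 / 0 0 0 0 / 0 0 0 0
t=4: a0@(1,0) a1@(3,1) a2@(1,0) a3@(1,0) a4@(3,1) a5@(1,0) a6@(1,0) a7@(3,1) a8@(1,0) a9@(1,0) | pheromone: 0 0 0 0 / 53 0 0 0 / 0 0 0 0 / 0 23 0 0 / 0 0 0 0 / 0 0 0 0
t=5: a0@(1,0) a1@(3,1) a2@(1,0) a3@(1,0) a4@(3,1) a5@(1,0) a6@(1,0) a7@(3,1) a8@(1,0) a9@(1,0) | pheromone: 0 0 0 0 / 66 0 0 0 / 0 0 0 0 / 0 28 0 0 / 0 0 0 0 / 0 0 0 0
t=6: a0@(1,0) a1@(3,1) a2@(1,0) a3@(1,0) a4@(3,1) a5@(1,0) a6@(1,0) a7@(3,1) a8@(1,0) a9@(1,0) | pheromone: 0 0 0 0 / 79 0 0 0 / 0 0 0 0 / 0 33 0 0 / 0 0 0 0 / 0 0 0 0
t=7: a0@(1,0) a1@(3,1) a2@(1,0) a3@(1,0) a4@(3,1) a5@(1,0) a6@(1,0) a7@(3,1) a8@(1,0) a9@(1,0) | pheromone: 0 0 0 0 / 92 0 0 0 / 0 0 0 0 / 0 38 0 0 / 0 0 0 0 / 0 0 0 0
t=8: a0@(1,0) a1@(3,1) a2@(1,0) a3@(1,0) a4@(3,1) a5@(1,0) a6@(1,0) a7@(3,1) a8@(1,0) a9@(1,0) | pheromone: 0 0 0 0 / 105 0 0 0 / 0 0 0 0 / 0 43 0 0 / 0 0 0 0 / 0 0 0 0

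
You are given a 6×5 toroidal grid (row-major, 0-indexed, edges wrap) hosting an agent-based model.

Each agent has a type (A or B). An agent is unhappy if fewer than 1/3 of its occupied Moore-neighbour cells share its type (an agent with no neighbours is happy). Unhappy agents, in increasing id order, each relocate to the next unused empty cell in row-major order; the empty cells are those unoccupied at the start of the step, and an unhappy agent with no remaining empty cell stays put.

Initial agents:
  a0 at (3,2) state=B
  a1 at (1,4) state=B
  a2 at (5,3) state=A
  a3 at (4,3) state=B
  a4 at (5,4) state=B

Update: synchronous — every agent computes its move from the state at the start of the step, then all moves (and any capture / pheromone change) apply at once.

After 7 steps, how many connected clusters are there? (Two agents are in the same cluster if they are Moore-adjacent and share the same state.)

2

t=1: a0@(3,2):B a1@(1,4):B a2@(0,0):A a3@(4,3):B a4@(5,4):B
t=2: a0@(3,2):B a1@(0,1):B a2@(0,2):A a3@(4,3):B a4@(5,4):B
t=3: a0@(3,2):B a1@(0,0):B a2@(0,3):A a3@(4,3):B a4@(5,4):B
t=4: a0@(3,2):B a1@(0,0):B a2@(0,1):A a3@(4,3):B a4@(5,4):B
t=5: a0@(3,2):B a1@(0,0):B a2@(0,2):A a3@(4,3):B a4@(5,4):B
t=6: (unchanged — steady state)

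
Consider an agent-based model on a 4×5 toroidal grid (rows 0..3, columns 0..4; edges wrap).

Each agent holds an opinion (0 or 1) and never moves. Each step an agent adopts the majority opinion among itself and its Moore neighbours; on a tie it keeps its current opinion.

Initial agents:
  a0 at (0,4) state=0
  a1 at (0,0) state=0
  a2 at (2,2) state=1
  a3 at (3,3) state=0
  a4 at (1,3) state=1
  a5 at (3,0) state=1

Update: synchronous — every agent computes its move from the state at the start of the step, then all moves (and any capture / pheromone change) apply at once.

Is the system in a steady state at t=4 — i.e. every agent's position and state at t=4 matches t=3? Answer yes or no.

yes

t=1: a0@(0,4):0 a1@(0,0):0 a2@(2,2):1 a3@(3,3):0 a4@(1,3):1 a5@(3,0):0
t=2: (unchanged — steady state)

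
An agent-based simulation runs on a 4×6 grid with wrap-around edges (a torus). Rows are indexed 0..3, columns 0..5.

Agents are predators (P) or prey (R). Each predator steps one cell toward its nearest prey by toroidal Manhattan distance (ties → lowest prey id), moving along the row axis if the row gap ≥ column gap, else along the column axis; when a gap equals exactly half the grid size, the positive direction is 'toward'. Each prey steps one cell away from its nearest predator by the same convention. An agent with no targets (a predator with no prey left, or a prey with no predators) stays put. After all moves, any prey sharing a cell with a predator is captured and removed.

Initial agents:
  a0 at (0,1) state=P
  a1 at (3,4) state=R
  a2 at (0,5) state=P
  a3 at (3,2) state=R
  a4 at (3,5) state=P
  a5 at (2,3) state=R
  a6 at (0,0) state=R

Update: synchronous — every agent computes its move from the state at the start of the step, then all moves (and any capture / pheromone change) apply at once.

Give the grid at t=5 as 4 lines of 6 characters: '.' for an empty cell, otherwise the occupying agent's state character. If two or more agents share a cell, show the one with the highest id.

.RP...
......
....R.
P....R

t=1: a0@(0,0):P a1@(3,3):R a2@(0,0):P a3@(2,2):R a4@(3,4):P a5@(2,2):R a6@(0,5):R
t=2: a0@(0,5):P a1@(3,2):R a2@(0,5):P a3@(2,1):R a4@(3,3):P a5@(2,1):R a6@(0,4):R
t=3: a0@(0,4):P a1@(3,1):R a2@(0,4):P a3@(2,0):R a4@(3,2):P a5@(2,0):R a6@(0,3):R
t=4: a0@(0,3):P a1@(3,0):R a2@(0,3):P a3@(2,5):R a4@(3,1):P a5@(2,5):R a6@(0,2):R
t=5: a0@(0,2):P a1@(3,5):R a2@(0,2):P a3@(2,4):R a4@(3,0):P a5@(2,4):R a6@(0,1):R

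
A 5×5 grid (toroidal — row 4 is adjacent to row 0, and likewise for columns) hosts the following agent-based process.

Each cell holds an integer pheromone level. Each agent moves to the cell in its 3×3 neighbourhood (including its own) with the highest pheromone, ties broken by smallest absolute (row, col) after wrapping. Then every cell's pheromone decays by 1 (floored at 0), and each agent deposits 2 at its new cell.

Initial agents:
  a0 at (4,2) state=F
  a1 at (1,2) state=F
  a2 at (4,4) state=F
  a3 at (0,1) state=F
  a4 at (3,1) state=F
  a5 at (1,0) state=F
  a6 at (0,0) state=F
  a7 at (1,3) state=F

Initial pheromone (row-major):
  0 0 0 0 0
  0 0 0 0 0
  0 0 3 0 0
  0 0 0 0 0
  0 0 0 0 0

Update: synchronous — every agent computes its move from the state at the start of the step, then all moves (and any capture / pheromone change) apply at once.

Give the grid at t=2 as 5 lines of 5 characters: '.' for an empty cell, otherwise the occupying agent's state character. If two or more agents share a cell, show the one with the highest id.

t=1: a0@(0,1) a1@(2,2) a2@(0,0) a3@(0,0) a4@(2,2) a5@(0,0) a6@(0,0) a7@(2,2) | pheromone: 8 2 0 0 0 / 0 0 0 0 0 / 0 0 8 0 0 / 0 0 0 0 0 / 0 0 0 0 0
t=2: a0@(0,0) a1@(2,2) a2@(0,0) a3@(0,0) a4@(2,2) a5@(0,0) a6@(0,0) a7@(2,2) | pheromone: 17 1 0 0 0 / 0 0 0 0 0 / 0 0 13 0 0 / 0 0 0 0 0 / 0 0 0 0 0

F....
.....
..F..
.....
.....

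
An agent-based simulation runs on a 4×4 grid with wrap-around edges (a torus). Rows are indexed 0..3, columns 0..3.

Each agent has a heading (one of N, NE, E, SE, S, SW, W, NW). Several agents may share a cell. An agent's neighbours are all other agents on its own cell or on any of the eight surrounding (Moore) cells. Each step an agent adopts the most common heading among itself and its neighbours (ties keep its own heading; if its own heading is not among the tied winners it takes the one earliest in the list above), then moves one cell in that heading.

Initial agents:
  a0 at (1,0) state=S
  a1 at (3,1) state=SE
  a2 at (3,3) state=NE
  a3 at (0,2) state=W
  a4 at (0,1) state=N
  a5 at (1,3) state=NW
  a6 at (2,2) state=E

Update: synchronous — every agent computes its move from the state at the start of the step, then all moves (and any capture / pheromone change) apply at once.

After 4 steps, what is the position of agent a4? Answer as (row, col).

t=1: a0@(2,0):S a1@(0,2):SE a2@(2,0):NE a3@(0,1):W a4@(3,1):N a5@(0,2):NW a6@(2,3):E
t=2: a0@(3,0):S a1@(1,3):SE a2@(1,1):NE a3@(0,0):W a4@(2,1):N a5@(3,1):NW a6@(2,0):E
t=3: a0@(0,0):S a1@(2,0):SE a2@(0,2):NE a3@(0,3):W a4@(1,1):N a5@(2,0):NW a6@(2,1):E
t=4: a0@(1,0):S a1@(3,1):SE a2@(3,3):NE a3@(0,2):W a4@(0,1):N a5@(1,3):NW a6@(2,2):E

(0, 1)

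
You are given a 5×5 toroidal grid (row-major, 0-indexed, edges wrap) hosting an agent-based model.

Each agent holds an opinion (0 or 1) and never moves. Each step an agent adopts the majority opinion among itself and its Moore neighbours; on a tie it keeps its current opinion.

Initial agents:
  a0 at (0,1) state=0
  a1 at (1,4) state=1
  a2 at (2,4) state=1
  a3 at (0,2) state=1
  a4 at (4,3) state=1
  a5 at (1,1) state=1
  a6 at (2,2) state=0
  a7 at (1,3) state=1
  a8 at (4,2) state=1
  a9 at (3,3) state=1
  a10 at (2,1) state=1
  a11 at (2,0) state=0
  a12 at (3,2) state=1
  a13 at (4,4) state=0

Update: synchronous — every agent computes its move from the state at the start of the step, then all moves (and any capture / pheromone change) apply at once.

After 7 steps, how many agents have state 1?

14

t=1: a0@(0,1):1 a1@(1,4):1 a2@(2,4):1 a3@(0,2):1 a4@(4,3):1 a5@(1,1):1 a6@(2,2):1 a7@(1,3):1 a8@(4,2):1 a9@(3,3):1 a10@(2,1):1 a11@(2,0):1 a12@(3,2):1 a13@(4,4):1
t=2: (unchanged — steady state)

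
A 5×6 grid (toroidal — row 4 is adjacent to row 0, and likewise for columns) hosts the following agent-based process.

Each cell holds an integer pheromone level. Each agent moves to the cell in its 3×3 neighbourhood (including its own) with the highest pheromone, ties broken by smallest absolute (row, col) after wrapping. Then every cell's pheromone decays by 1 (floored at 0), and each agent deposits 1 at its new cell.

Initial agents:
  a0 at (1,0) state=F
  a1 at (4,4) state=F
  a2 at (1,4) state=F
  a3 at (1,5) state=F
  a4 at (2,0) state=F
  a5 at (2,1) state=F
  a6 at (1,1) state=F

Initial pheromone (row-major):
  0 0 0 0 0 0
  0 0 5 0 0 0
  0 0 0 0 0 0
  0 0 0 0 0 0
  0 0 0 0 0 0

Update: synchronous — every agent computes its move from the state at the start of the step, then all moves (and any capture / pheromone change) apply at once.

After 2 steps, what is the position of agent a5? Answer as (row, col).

(1, 2)

t=1: a0@(0,0) a1@(0,3) a2@(0,3) a3@(0,0) a4@(1,0) a5@(1,2) a6@(1,2) | pheromone: 2 0 0 2 0 0 / 1 0 6 0 0 0 / 0 0 0 0 0 0 / 0 0 0 0 0 0 / 0 0 0 0 0 0
t=2: a0@(0,0) a1@(1,2) a2@(1,2) a3@(0,0) a4@(0,0) a5@(1,2) a6@(1,2) | pheromone: 4 0 0 1 0 0 / 0 0 9 0 0 0 / 0 0 0 0 0 0 / 0 0 0 0 0 0 / 0 0 0 0 0 0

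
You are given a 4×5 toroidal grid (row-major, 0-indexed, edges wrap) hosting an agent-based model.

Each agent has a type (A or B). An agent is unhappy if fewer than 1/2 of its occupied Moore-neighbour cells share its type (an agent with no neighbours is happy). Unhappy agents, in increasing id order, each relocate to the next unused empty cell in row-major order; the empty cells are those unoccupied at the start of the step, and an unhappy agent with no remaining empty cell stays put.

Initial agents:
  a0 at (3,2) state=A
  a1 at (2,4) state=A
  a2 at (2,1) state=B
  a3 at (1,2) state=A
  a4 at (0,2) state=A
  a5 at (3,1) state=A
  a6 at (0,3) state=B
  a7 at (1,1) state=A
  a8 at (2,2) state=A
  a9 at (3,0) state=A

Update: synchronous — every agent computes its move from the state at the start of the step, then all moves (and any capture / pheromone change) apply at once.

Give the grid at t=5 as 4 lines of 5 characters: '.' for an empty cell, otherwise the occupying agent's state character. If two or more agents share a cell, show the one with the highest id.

B.AB.
.AA..
..A.A
AAA..

t=1: a0@(3,2):A a1@(2,4):A a2@(0,0):B a3@(1,2):A a4@(0,2):A a5@(3,1):A a6@(0,1):B a7@(1,1):A a8@(2,2):A a9@(3,0):A
t=2: a0@(3,2):A a1@(2,4):A a2@(0,3):B a3@(1,2):A a4@(0,2):A a5@(3,1):A a6@(0,4):B a7@(1,1):A a8@(2,2):A a9@(3,0):A
t=3: a0@(3,2):A a1@(2,4):A a2@(0,0):B a3@(1,2):A a4@(0,2):A a5@(3,1):A a6@(0,4):B a7@(1,1):A a8@(2,2):A a9@(3,0):A
t=4: a0@(3,2):A a1@(2,4):A a2@(0,1):B a3@(1,2):A a4@(0,2):A a5@(3,1):A a6@(0,4):B a7@(1,1):A a8@(2,2):A a9@(3,0):A
t=5: a0@(3,2):A a1@(2,4):A a2@(0,0):B a3@(1,2):A a4@(0,2):A a5@(3,1):A a6@(0,3):B a7@(1,1):A a8@(2,2):A a9@(3,0):A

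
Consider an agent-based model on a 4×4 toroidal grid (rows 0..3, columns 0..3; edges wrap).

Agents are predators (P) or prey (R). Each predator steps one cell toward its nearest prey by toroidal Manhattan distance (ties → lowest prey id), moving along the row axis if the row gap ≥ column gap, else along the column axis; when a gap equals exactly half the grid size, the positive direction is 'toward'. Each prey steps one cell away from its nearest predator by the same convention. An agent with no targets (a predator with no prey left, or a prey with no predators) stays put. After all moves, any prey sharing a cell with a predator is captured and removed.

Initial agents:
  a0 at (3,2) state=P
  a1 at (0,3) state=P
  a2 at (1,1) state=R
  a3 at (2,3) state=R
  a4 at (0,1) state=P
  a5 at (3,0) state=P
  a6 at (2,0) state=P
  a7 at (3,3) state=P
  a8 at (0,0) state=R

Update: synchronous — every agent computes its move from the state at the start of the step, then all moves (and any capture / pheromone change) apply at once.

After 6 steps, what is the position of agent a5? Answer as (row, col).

(0, 3)

t=1: a0@(2,2):P a1@(0,0):P a2@(2,1):R a4@(1,1):P a5@(0,0):P a6@(2,3):P a7@(2,3):P a8@(0,1):R
t=2: a0@(2,1):P a1@(0,1):P a4@(2,1):P a5@(0,1):P a6@(2,0):P a7@(2,0):P a8@(0,2):R
t=3: a0@(3,1):P a1@(0,2):P a4@(3,1):P a5@(0,2):P a6@(3,0):P a7@(3,0):P a8@(0,3):R
t=4: a0@(3,2):P a1@(0,3):P a4@(3,2):P a5@(0,3):P a6@(0,0):P a7@(0,0):P
t=5: (unchanged — steady state)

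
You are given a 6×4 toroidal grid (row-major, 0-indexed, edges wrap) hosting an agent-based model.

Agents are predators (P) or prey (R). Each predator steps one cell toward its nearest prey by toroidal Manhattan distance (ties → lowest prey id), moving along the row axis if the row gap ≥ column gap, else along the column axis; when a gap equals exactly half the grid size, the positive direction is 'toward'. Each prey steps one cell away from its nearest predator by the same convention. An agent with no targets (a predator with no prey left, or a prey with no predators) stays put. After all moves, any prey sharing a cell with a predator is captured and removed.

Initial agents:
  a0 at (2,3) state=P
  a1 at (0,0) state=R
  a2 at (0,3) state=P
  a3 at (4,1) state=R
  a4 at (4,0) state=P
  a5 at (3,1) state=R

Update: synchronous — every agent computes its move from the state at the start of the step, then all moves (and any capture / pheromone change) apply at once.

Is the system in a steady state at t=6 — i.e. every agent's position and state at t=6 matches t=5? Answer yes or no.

no

t=1: a0@(1,3):P a1@(0,1):R a2@(0,0):P a3@(4,2):R a4@(4,1):P a5@(2,1):R
t=2: a0@(1,0):P a1@(0,2):R a2@(0,1):P a3@(4,3):R a4@(4,2):P a5@(1,1):R
t=3: a0@(1,1):P a1@(0,3):R a2@(0,2):P a3@(4,0):R a4@(4,3):P a5@(1,2):R
t=4: a0@(1,2):P a1@(0,0):R a2@(0,3):P a3@(4,1):R a4@(4,0):P a5@(1,3):R
t=5: a0@(1,3):P a1@(0,1):R a2@(0,0):P a3@(4,2):R a4@(4,1):P a5@(1,0):R
t=6: a0@(1,0):P a1@(0,2):R a2@(0,1):P a3@(4,3):R a4@(4,2):P a5@(1,1):R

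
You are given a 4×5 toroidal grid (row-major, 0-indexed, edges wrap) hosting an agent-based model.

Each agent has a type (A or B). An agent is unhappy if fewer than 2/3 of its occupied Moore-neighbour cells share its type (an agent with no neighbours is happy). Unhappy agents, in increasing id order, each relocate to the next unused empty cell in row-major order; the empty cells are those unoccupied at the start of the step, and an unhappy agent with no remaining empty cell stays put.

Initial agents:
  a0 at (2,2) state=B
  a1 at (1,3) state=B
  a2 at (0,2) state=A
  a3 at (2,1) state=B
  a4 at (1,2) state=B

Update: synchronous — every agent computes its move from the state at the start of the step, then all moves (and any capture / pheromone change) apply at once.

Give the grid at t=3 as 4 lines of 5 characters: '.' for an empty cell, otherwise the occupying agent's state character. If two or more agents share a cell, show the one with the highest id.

t=1: a0@(2,2):B a1@(1,3):B a2@(0,0):A a3@(2,1):B a4@(1,2):B
t=2: (unchanged — steady state)

A....
..BB.
.BB..
.....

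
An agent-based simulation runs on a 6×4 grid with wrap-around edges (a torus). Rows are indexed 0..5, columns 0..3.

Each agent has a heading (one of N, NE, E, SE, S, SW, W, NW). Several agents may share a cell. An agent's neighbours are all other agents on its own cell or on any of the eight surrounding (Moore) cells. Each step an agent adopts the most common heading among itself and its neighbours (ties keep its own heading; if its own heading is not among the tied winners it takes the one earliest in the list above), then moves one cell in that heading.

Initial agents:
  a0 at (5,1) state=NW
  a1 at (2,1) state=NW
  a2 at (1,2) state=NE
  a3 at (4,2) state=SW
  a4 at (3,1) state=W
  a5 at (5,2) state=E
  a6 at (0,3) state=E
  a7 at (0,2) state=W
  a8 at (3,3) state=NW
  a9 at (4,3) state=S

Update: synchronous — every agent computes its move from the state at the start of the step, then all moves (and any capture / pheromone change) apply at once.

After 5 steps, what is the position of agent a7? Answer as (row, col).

(0, 3)

t=1: a0@(4,0):NW a1@(1,0):NW a2@(0,3):NE a3@(3,1):NW a4@(3,0):W a5@(5,3):E a6@(0,0):E a7@(0,3):E a8@(2,2):NW a9@(5,3):S
t=2: a0@(3,3):NW a1@(1,1):E a2@(0,0):E a3@(2,0):NW a4@(2,3):NW a5@(5,0):E a6@(0,1):E a7@(0,0):E a8@(1,1):NW a9@(5,0):E
t=3: a0@(2,2):NW a1@(1,2):E a2@(0,1):E a3@(1,3):NW a4@(1,2):NW a5@(5,1):E a6@(0,2):E a7@(0,1):E a8@(1,2):E a9@(5,1):E
t=4: a0@(1,1):NW a1@(1,3):E a2@(0,2):E a3@(0,2):NW a4@(1,3):E a5@(5,2):E a6@(0,3):E a7@(0,2):E a8@(1,3):E a9@(5,2):E
t=5: a0@(0,0):NW a1@(1,0):E a2@(0,3):E a3@(0,3):E a4@(1,0):E a5@(5,3):E a6@(0,0):E a7@(0,3):E a8@(1,0):E a9@(5,3):E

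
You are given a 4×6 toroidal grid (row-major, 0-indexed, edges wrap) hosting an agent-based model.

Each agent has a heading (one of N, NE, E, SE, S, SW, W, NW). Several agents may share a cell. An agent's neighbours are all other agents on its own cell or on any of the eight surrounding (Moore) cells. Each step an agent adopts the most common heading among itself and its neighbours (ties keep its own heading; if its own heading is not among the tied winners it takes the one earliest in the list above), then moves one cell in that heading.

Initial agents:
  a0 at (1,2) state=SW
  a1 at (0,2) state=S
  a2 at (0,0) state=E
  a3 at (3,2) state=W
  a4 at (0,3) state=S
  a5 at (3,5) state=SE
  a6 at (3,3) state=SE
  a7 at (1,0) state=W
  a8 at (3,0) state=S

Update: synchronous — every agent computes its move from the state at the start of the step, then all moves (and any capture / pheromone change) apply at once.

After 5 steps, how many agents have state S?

t=1: a0@(2,2):S a1@(1,2):S a2@(0,1):E a3@(0,2):S a4@(1,3):S a5@(0,0):SE a6@(0,3):S a7@(1,5):W a8@(0,0):S
t=2: a0@(3,2):S a1@(2,2):S a2@(1,1):S a3@(1,2):S a4@(2,3):S a5@(1,1):SE a6@(1,3):S a7@(1,4):W a8@(1,0):S
t=3: a0@(0,2):S a1@(3,2):S a2@(2,1):S a3@(2,2):S a4@(3,3):S a5@(2,1):S a6@(2,3):S a7@(2,4):S a8@(2,0):S
t=4: a0@(1,2):S a1@(0,2):S a2@(3,1):S a3@(3,2):S a4@(0,3):S a5@(3,1):S a6@(3,3):S a7@(3,4):S a8@(3,0):S
t=5: a0@(2,2):S a1@(1,2):S a2@(0,1):S a3@(0,2):S a4@(1,3):S a5@(0,1):S a6@(0,3):S a7@(0,4):S a8@(0,0):S

9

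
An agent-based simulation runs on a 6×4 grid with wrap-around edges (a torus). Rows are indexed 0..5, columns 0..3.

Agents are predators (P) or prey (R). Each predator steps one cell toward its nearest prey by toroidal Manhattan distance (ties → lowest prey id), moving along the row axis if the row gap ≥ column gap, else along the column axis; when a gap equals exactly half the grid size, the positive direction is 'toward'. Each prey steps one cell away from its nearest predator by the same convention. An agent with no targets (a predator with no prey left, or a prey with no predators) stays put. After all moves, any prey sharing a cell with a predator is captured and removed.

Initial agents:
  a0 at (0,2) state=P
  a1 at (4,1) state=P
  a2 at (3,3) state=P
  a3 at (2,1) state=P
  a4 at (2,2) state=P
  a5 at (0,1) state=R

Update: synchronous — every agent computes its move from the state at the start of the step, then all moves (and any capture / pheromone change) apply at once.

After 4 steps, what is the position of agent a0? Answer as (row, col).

(0, 3)

t=1: a0@(0,1):P a1@(5,1):P a2@(4,3):P a3@(1,1):P a4@(1,2):P a5@(0,0):R
t=2: a0@(0,0):P a1@(0,1):P a2@(5,3):P a3@(0,1):P a4@(1,3):P a5@(0,3):R
t=3: a0@(0,3):P a1@(0,2):P a2@(0,3):P a3@(0,2):P a4@(0,3):P
t=4: (unchanged — steady state)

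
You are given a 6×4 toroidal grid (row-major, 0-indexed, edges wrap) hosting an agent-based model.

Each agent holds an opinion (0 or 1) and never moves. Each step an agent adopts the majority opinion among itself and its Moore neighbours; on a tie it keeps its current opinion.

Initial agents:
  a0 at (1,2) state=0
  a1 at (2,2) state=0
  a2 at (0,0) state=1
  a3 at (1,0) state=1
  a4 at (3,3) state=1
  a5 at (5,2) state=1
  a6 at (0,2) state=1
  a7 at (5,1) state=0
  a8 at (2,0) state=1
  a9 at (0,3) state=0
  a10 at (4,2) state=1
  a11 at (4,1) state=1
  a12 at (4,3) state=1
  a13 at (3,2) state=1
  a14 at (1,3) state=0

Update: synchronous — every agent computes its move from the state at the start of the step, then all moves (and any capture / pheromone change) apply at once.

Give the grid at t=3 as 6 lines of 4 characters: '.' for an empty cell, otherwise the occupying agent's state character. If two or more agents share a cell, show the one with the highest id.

1.00
1.00
1.0.
..11
.111
.11.

t=1: a0@(1,2):0 a1@(2,2):0 a2@(0,0):0 a3@(1,0):1 a4@(3,3):1 a5@(5,2):1 a6@(0,2):0 a7@(5,1):1 a8@(2,0):1 a9@(0,3):1 a10@(4,2):1 a11@(4,1):1 a12@(4,3):1 a13@(3,2):1 a14@(1,3):0
t=2: a0@(1,2):0 a1@(2,2):0 a2@(0,0):1 a3@(1,0):1 a4@(3,3):1 a5@(5,2):1 a6@(0,2):0 a7@(5,1):1 a8@(2,0):1 a9@(0,3):0 a10@(4,2):1 a11@(4,1):1 a12@(4,3):1 a13@(3,2):1 a14@(1,3):0
t=3: (unchanged — steady state)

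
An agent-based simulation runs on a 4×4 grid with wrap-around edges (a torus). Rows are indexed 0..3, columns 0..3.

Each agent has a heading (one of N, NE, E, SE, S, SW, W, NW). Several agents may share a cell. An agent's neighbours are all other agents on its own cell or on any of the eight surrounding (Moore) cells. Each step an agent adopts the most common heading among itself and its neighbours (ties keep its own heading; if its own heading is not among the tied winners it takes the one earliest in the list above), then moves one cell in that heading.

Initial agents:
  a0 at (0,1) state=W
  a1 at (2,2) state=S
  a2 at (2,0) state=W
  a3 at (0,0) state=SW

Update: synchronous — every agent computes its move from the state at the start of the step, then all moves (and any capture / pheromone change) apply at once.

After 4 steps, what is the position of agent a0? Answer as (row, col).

(0, 1)

t=1: a0@(0,0):W a1@(3,2):S a2@(2,3):W a3@(1,3):SW
t=2: a0@(0,3):W a1@(0,2):S a2@(2,2):W a3@(1,2):W
t=3: a0@(0,2):W a1@(0,1):W a2@(2,1):W a3@(1,1):W
t=4: a0@(0,1):W a1@(0,0):W a2@(2,0):W a3@(1,0):W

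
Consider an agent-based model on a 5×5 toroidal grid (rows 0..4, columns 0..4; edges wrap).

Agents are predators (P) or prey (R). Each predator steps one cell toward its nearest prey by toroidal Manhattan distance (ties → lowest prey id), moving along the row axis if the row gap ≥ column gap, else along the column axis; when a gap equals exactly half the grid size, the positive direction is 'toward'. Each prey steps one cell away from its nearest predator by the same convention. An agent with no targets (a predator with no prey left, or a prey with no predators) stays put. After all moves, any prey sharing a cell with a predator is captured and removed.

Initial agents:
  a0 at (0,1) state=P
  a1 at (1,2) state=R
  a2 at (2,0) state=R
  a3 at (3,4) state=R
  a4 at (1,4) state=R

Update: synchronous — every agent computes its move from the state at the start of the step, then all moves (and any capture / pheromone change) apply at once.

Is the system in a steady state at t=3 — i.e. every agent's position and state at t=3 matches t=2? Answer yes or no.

no

t=1: a0@(1,1):P a1@(2,2):R a2@(3,0):R a3@(2,4):R a4@(1,3):R
t=2: a0@(2,1):P a1@(3,2):R a2@(4,0):R a3@(2,3):R a4@(1,4):R
t=3: a0@(3,1):P a1@(4,2):R a2@(0,0):R a3@(2,4):R a4@(1,3):R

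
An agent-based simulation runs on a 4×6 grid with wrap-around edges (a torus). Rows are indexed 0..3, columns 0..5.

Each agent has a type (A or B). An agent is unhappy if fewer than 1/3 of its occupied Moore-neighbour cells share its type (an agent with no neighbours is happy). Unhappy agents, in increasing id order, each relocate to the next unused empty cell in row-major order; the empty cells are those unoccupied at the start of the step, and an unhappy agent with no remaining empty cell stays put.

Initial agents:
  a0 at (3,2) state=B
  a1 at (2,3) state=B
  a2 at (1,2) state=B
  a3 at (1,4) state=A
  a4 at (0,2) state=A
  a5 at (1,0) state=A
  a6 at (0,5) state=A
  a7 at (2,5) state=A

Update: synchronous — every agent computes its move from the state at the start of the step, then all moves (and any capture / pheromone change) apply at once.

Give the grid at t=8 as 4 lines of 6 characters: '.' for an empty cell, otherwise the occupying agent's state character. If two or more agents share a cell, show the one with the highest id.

t=1: a0@(3,2):B a1@(2,3):B a2@(1,2):B a3@(1,4):A a4@(0,0):A a5@(1,0):A a6@(0,5):A a7@(2,5):A
t=2: (unchanged — steady state)

A....A
A.B.A.
...B.A
..B...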